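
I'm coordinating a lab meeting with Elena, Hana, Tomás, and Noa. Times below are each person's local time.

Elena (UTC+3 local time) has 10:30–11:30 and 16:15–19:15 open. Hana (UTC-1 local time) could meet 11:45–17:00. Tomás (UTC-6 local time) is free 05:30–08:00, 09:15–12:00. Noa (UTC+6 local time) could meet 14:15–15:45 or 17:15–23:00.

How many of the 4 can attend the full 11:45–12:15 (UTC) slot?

Elena in UTC: 07:30-08:30, 13:15-16:15 (subtract 3h to convert from UTC+3).
Hana in UTC: 12:45-18:00 (add 1h to convert from UTC-1).
Tomás in UTC: 11:30-14:00, 15:15-18:00 (add 6h to convert from UTC-6).
Noa in UTC: 08:15-09:45, 11:15-17:00 (subtract 6h to convert from UTC+6).
Tomás and Noa can make the full 11:45-12:15 slot — that's 2.

2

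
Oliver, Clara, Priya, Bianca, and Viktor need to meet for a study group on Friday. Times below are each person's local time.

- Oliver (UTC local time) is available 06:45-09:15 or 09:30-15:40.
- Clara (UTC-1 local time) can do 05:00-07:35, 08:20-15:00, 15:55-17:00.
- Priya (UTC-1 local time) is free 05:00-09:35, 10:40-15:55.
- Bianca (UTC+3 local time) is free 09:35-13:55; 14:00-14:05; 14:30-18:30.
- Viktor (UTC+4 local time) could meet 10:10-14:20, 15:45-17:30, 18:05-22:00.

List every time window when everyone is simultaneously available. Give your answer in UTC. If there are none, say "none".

Oliver in UTC: 06:45-09:15, 09:30-15:40.
Clara in UTC: 06:00-08:35, 09:20-16:00, 16:55-18:00 (add 1h to convert from UTC-1).
Priya in UTC: 06:00-10:35, 11:40-16:55 (add 1h to convert from UTC-1).
Bianca in UTC: 06:35-10:55, 11:00-11:05, 11:30-15:30 (subtract 3h to convert from UTC+3).
Viktor in UTC: 06:10-10:20, 11:45-13:30, 14:05-18:00 (subtract 4h to convert from UTC+4).
Oliver ∩ Clara: 06:45-08:35, 09:30-15:40.
Oliver ∩ Clara ∩ Priya: 06:45-08:35, 09:30-10:35, 11:40-15:40.
Oliver ∩ Clara ∩ Priya ∩ Bianca: 06:45-08:35, 09:30-10:35, 11:40-15:30.
Oliver ∩ Clara ∩ Priya ∩ Bianca ∩ Viktor: 06:45-08:35, 09:30-10:20, 11:45-13:30, 14:05-15:30.
So the common availability across everyone is 06:45-08:35, 09:30-10:20, 11:45-13:30, 14:05-15:30.

06:45-08:35, 09:30-10:20, 11:45-13:30, 14:05-15:30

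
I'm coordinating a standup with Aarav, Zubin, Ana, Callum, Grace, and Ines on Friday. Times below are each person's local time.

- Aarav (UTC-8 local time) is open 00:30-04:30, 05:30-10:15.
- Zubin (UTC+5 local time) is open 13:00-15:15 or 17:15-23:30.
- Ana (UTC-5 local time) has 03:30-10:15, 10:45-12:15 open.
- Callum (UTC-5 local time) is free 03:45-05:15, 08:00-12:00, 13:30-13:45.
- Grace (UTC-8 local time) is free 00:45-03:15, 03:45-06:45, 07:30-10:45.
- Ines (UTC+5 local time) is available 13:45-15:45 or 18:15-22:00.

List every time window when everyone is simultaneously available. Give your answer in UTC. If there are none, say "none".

08:45-10:15, 13:30-14:45, 15:45-17:00

Aarav in UTC: 08:30-12:30, 13:30-18:15 (add 8h to convert from UTC-8).
Zubin in UTC: 08:00-10:15, 12:15-18:30 (subtract 5h to convert from UTC+5).
Ana in UTC: 08:30-15:15, 15:45-17:15 (add 5h to convert from UTC-5).
Callum in UTC: 08:45-10:15, 13:00-17:00, 18:30-18:45 (add 5h to convert from UTC-5).
Grace in UTC: 08:45-11:15, 11:45-14:45, 15:30-18:45 (add 8h to convert from UTC-8).
Ines in UTC: 08:45-10:45, 13:15-17:00 (subtract 5h to convert from UTC+5).
Aarav ∩ Zubin: 08:30-10:15, 12:15-12:30, 13:30-18:15.
Aarav ∩ Zubin ∩ Ana: 08:30-10:15, 12:15-12:30, 13:30-15:15, 15:45-17:15.
Aarav ∩ Zubin ∩ Ana ∩ Callum: 08:45-10:15, 13:30-15:15, 15:45-17:00.
Aarav ∩ Zubin ∩ Ana ∩ Callum ∩ Grace: 08:45-10:15, 13:30-14:45, 15:45-17:00.
Aarav ∩ Zubin ∩ Ana ∩ Callum ∩ Grace ∩ Ines: 08:45-10:15, 13:30-14:45, 15:45-17:00.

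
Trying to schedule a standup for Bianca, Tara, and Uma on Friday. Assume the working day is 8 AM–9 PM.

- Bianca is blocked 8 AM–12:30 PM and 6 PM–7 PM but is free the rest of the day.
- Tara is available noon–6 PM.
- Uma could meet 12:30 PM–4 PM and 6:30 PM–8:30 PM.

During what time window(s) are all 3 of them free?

12:30-16:00

Bianca free: 12:30-18:00, 19:00-21:00 (invert busy blocks within the working day).
Tara free: 12:00-18:00.
Uma free: 12:30-16:00, 18:30-20:30.
Bianca ∩ Tara: 12:30-18:00.
Bianca ∩ Tara ∩ Uma: 12:30-16:00.
So the common availability across everyone is 12:30-16:00.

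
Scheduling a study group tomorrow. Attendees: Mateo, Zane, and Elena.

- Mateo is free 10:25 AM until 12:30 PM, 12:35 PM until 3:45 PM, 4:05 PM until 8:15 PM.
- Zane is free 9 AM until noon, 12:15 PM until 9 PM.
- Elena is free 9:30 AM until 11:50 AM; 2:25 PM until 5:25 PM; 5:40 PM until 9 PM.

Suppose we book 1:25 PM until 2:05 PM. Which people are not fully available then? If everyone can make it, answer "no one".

Mateo: free for 13:25-14:05. Zane: free for 13:25-14:05. Elena: not fully free for 13:25-14:05.

Elena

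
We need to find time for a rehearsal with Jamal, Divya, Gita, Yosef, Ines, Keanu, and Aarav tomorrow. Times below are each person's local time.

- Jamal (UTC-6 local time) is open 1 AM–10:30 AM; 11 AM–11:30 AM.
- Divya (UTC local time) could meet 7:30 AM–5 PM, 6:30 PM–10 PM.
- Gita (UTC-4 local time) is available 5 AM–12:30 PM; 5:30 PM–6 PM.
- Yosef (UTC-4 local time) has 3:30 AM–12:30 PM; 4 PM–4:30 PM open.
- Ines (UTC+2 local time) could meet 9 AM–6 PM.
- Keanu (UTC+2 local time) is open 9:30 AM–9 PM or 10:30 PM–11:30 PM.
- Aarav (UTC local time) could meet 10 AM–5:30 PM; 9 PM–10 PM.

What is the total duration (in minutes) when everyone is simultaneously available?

Jamal in UTC: 07:00-16:30, 17:00-17:30 (add 6h to convert from UTC-6).
Divya in UTC: 07:30-17:00, 18:30-22:00.
Gita in UTC: 09:00-16:30, 21:30-22:00 (add 4h to convert from UTC-4).
Yosef in UTC: 07:30-16:30, 20:00-20:30 (add 4h to convert from UTC-4).
Ines in UTC: 07:00-16:00 (subtract 2h to convert from UTC+2).
Keanu in UTC: 07:30-19:00, 20:30-21:30 (subtract 2h to convert from UTC+2).
Aarav in UTC: 10:00-17:30, 21:00-22:00.
Jamal ∩ Divya: 07:30-16:30.
Jamal ∩ Divya ∩ Gita: 09:00-16:30.
Jamal ∩ Divya ∩ Gita ∩ Yosef: 09:00-16:30.
Jamal ∩ Divya ∩ Gita ∩ Yosef ∩ Ines: 09:00-16:00.
Jamal ∩ Divya ∩ Gita ∩ Yosef ∩ Ines ∩ Keanu: 09:00-16:00.
Jamal ∩ Divya ∩ Gita ∩ Yosef ∩ Ines ∩ Keanu ∩ Aarav: 10:00-16:00.
That's a single block of 360 minutes.

360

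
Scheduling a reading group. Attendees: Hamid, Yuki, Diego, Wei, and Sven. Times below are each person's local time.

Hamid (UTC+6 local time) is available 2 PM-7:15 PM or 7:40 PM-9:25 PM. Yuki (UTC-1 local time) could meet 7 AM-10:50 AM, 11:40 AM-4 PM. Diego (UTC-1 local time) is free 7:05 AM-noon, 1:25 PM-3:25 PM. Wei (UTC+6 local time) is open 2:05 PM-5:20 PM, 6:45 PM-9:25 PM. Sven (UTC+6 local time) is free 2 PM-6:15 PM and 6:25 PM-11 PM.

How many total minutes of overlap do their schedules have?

Hamid in UTC: 08:00-13:15, 13:40-15:25 (subtract 6h to convert from UTC+6).
Yuki in UTC: 08:00-11:50, 12:40-17:00 (add 1h to convert from UTC-1).
Diego in UTC: 08:05-13:00, 14:25-16:25 (add 1h to convert from UTC-1).
Wei in UTC: 08:05-11:20, 12:45-15:25 (subtract 6h to convert from UTC+6).
Sven in UTC: 08:00-12:15, 12:25-17:00 (subtract 6h to convert from UTC+6).
Hamid ∩ Yuki: 08:00-11:50, 12:40-13:15, 13:40-15:25.
Hamid ∩ Yuki ∩ Diego: 08:05-11:50, 12:40-13:00, 14:25-15:25.
Hamid ∩ Yuki ∩ Diego ∩ Wei: 08:05-11:20, 12:45-13:00, 14:25-15:25.
Hamid ∩ Yuki ∩ Diego ∩ Wei ∩ Sven: 08:05-11:20, 12:45-13:00, 14:25-15:25.
So the common availability across everyone is 08:05-11:20, 12:45-13:00, 14:25-15:25.
Summing the common windows: 195 + 15 + 60 = 270 minutes.

270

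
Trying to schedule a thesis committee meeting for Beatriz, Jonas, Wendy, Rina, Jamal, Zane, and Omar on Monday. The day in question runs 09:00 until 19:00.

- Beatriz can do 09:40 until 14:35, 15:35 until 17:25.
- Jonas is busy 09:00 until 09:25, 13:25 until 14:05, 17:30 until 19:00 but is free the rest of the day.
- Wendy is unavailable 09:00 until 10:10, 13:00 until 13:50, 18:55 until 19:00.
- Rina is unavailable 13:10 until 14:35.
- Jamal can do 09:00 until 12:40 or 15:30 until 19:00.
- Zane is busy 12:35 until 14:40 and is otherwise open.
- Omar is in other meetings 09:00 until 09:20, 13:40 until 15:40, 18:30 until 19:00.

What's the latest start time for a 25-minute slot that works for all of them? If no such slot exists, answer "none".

17:00

Beatriz free: 09:40-14:35, 15:35-17:25.
Jonas free: 09:25-13:25, 14:05-17:30 (invert busy blocks within the working day).
Wendy free: 10:10-13:00, 13:50-18:55 (invert busy blocks within the working day).
Rina free: 09:00-13:10, 14:35-19:00 (invert busy blocks within the working day).
Jamal free: 09:00-12:40, 15:30-19:00.
Zane free: 09:00-12:35, 14:40-19:00 (invert busy blocks within the working day).
Omar free: 09:20-13:40, 15:40-18:30 (invert busy blocks within the working day).
Beatriz ∩ Jonas: 09:40-13:25, 14:05-14:35, 15:35-17:25.
Beatriz ∩ Jonas ∩ Wendy: 10:10-13:00, 14:05-14:35, 15:35-17:25.
Beatriz ∩ Jonas ∩ Wendy ∩ Rina: 10:10-13:00, 15:35-17:25.
Beatriz ∩ Jonas ∩ Wendy ∩ Rina ∩ Jamal: 10:10-12:40, 15:35-17:25.
Beatriz ∩ Jonas ∩ Wendy ∩ Rina ∩ Jamal ∩ Zane: 10:10-12:35, 15:35-17:25.
Beatriz ∩ Jonas ∩ Wendy ∩ Rina ∩ Jamal ∩ Zane ∩ Omar: 10:10-12:35, 15:40-17:25.
The last common window of at least 25 minutes is 15:40-17:25; a 25-minute meeting can start as late as 17:00 and still end by 17:25.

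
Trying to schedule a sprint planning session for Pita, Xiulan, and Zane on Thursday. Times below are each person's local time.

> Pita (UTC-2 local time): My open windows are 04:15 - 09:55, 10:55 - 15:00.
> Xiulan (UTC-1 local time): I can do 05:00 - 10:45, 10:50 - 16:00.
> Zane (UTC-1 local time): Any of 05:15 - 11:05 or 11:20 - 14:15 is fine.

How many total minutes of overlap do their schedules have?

475

Pita in UTC: 06:15-11:55, 12:55-17:00 (add 2h to convert from UTC-2).
Xiulan in UTC: 06:00-11:45, 11:50-17:00 (add 1h to convert from UTC-1).
Zane in UTC: 06:15-12:05, 12:20-15:15 (add 1h to convert from UTC-1).
Pita ∩ Xiulan: 06:15-11:45, 11:50-11:55, 12:55-17:00.
Pita ∩ Xiulan ∩ Zane: 06:15-11:45, 11:50-11:55, 12:55-15:15.
Summing the common windows: 330 + 5 + 140 = 475 minutes.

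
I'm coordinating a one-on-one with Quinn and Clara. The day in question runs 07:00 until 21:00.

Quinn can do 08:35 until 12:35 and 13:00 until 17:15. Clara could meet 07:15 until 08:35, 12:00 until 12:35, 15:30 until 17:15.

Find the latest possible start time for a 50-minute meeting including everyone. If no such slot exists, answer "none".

16:25

Quinn ∩ Clara: 12:00-12:35, 15:30-17:15.
The last common window of at least 50 minutes is 15:30-17:15; a 50-minute meeting can start as late as 16:25 and still end by 17:15.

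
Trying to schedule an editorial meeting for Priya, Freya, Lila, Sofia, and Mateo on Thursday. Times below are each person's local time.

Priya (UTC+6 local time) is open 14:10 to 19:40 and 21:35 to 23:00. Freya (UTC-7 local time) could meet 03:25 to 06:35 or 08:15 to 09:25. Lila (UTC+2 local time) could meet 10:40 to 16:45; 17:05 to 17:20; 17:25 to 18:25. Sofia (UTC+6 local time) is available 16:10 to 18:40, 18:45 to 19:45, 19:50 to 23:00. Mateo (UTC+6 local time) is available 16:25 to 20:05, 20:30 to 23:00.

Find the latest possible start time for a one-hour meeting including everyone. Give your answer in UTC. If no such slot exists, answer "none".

11:40

Priya in UTC: 08:10-13:40, 15:35-17:00 (subtract 6h to convert from UTC+6).
Freya in UTC: 10:25-13:35, 15:15-16:25 (add 7h to convert from UTC-7).
Lila in UTC: 08:40-14:45, 15:05-15:20, 15:25-16:25 (subtract 2h to convert from UTC+2).
Sofia in UTC: 10:10-12:40, 12:45-13:45, 13:50-17:00 (subtract 6h to convert from UTC+6).
Mateo in UTC: 10:25-14:05, 14:30-17:00 (subtract 6h to convert from UTC+6).
Priya ∩ Freya: 10:25-13:35, 15:35-16:25.
Priya ∩ Freya ∩ Lila: 10:25-13:35, 15:35-16:25.
Priya ∩ Freya ∩ Lila ∩ Sofia: 10:25-12:40, 12:45-13:35, 15:35-16:25.
Priya ∩ Freya ∩ Lila ∩ Sofia ∩ Mateo: 10:25-12:40, 12:45-13:35, 15:35-16:25.
The last common window of at least 60 minutes is 10:25-12:40; a 60-minute meeting can start as late as 11:40 and still end by 12:40.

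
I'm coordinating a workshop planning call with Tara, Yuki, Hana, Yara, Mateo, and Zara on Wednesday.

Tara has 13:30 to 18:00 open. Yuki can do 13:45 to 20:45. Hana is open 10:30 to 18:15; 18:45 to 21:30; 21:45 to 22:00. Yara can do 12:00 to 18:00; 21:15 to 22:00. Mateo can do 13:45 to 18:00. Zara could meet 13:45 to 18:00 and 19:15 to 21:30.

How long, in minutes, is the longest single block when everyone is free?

255

Tara ∩ Yuki: 13:45-18:00.
Tara ∩ Yuki ∩ Hana: 13:45-18:00.
Tara ∩ Yuki ∩ Hana ∩ Yara: 13:45-18:00.
Tara ∩ Yuki ∩ Hana ∩ Yara ∩ Mateo: 13:45-18:00.
Tara ∩ Yuki ∩ Hana ∩ Yara ∩ Mateo ∩ Zara: 13:45-18:00.
The longest is 13:45-18:00 at 255 minutes.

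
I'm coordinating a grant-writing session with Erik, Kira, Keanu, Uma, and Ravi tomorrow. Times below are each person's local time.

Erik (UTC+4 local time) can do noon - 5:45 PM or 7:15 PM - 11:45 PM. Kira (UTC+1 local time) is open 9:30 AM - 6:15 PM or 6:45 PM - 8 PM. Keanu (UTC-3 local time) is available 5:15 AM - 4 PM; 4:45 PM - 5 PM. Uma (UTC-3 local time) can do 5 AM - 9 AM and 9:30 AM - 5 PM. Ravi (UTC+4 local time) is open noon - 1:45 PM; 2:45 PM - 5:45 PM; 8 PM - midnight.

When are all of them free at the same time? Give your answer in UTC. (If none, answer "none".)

Erik in UTC: 08:00-13:45, 15:15-19:45 (subtract 4h to convert from UTC+4).
Kira in UTC: 08:30-17:15, 17:45-19:00 (subtract 1h to convert from UTC+1).
Keanu in UTC: 08:15-19:00, 19:45-20:00 (add 3h to convert from UTC-3).
Uma in UTC: 08:00-12:00, 12:30-20:00 (add 3h to convert from UTC-3).
Ravi in UTC: 08:00-09:45, 10:45-13:45, 16:00-20:00 (subtract 4h to convert from UTC+4).
Erik ∩ Kira: 08:30-13:45, 15:15-17:15, 17:45-19:00.
Erik ∩ Kira ∩ Keanu: 08:30-13:45, 15:15-17:15, 17:45-19:00.
Erik ∩ Kira ∩ Keanu ∩ Uma: 08:30-12:00, 12:30-13:45, 15:15-17:15, 17:45-19:00.
Erik ∩ Kira ∩ Keanu ∩ Uma ∩ Ravi: 08:30-09:45, 10:45-12:00, 12:30-13:45, 16:00-17:15, 17:45-19:00.
So the common availability across everyone is 08:30-09:45, 10:45-12:00, 12:30-13:45, 16:00-17:15, 17:45-19:00.

08:30-09:45, 10:45-12:00, 12:30-13:45, 16:00-17:15, 17:45-19:00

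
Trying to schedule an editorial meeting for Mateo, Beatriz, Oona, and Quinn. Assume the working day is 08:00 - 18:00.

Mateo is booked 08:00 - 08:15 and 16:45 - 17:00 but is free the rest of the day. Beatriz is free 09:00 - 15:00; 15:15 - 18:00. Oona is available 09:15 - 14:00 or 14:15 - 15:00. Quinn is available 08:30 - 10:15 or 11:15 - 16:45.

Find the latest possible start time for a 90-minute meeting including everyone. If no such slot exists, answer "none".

12:30

Mateo free: 08:15-16:45, 17:00-18:00 (invert busy blocks within the working day).
Beatriz free: 09:00-15:00, 15:15-18:00.
Oona free: 09:15-14:00, 14:15-15:00.
Quinn free: 08:30-10:15, 11:15-16:45.
Mateo ∩ Beatriz: 09:00-15:00, 15:15-16:45, 17:00-18:00.
Mateo ∩ Beatriz ∩ Oona: 09:15-14:00, 14:15-15:00.
Mateo ∩ Beatriz ∩ Oona ∩ Quinn: 09:15-10:15, 11:15-14:00, 14:15-15:00.
The last common window of at least 90 minutes is 11:15-14:00; a 90-minute meeting can start as late as 12:30 and still end by 14:00.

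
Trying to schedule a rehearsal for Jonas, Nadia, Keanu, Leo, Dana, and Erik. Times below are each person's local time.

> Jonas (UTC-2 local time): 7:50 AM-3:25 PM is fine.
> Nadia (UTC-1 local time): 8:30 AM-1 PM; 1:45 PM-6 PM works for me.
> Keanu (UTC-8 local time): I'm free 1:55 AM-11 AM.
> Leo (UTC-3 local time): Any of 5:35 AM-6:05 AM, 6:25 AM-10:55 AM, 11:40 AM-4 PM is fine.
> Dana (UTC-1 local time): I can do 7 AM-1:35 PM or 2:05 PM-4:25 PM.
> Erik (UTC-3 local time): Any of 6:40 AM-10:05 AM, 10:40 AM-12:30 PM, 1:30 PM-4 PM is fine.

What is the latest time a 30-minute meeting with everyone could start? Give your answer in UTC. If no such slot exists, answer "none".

Jonas in UTC: 09:50-17:25 (add 2h to convert from UTC-2).
Nadia in UTC: 09:30-14:00, 14:45-19:00 (add 1h to convert from UTC-1).
Keanu in UTC: 09:55-19:00 (add 8h to convert from UTC-8).
Leo in UTC: 08:35-09:05, 09:25-13:55, 14:40-19:00 (add 3h to convert from UTC-3).
Dana in UTC: 08:00-14:35, 15:05-17:25 (add 1h to convert from UTC-1).
Erik in UTC: 09:40-13:05, 13:40-15:30, 16:30-19:00 (add 3h to convert from UTC-3).
Jonas ∩ Nadia: 09:50-14:00, 14:45-17:25.
Jonas ∩ Nadia ∩ Keanu: 09:55-14:00, 14:45-17:25.
Jonas ∩ Nadia ∩ Keanu ∩ Leo: 09:55-13:55, 14:45-17:25.
Jonas ∩ Nadia ∩ Keanu ∩ Leo ∩ Dana: 09:55-13:55, 15:05-17:25.
Jonas ∩ Nadia ∩ Keanu ∩ Leo ∩ Dana ∩ Erik: 09:55-13:05, 13:40-13:55, 15:05-15:30, 16:30-17:25.
Those are the intersection windows.
The last common window of at least 30 minutes is 16:30-17:25; a 30-minute meeting can start as late as 16:55 and still end by 17:25.

16:55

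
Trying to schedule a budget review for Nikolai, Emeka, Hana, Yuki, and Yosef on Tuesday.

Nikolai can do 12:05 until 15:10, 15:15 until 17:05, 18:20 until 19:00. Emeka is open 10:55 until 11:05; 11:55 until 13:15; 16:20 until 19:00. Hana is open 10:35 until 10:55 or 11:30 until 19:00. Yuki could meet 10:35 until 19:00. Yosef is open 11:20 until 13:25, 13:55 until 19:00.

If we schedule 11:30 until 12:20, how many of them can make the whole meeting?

3

Hana, Yuki, and Yosef can make the full 11:30-12:20 slot — that's 3.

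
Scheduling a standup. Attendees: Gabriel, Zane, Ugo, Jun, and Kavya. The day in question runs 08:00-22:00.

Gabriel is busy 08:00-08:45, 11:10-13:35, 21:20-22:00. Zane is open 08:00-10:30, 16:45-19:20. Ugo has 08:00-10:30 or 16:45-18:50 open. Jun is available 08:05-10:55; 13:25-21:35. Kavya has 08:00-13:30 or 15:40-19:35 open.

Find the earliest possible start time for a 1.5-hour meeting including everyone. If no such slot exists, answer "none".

08:45

Gabriel free: 08:45-11:10, 13:35-21:20 (invert busy blocks within the working day).
Zane free: 08:00-10:30, 16:45-19:20.
Ugo free: 08:00-10:30, 16:45-18:50.
Jun free: 08:05-10:55, 13:25-21:35.
Kavya free: 08:00-13:30, 15:40-19:35.
Gabriel ∩ Zane: 08:45-10:30, 16:45-19:20.
Gabriel ∩ Zane ∩ Ugo: 08:45-10:30, 16:45-18:50.
Gabriel ∩ Zane ∩ Ugo ∩ Jun: 08:45-10:30, 16:45-18:50.
Gabriel ∩ Zane ∩ Ugo ∩ Jun ∩ Kavya: 08:45-10:30, 16:45-18:50.
The first common window of at least 90 minutes is 08:45-10:30, so the earliest start is 08:45.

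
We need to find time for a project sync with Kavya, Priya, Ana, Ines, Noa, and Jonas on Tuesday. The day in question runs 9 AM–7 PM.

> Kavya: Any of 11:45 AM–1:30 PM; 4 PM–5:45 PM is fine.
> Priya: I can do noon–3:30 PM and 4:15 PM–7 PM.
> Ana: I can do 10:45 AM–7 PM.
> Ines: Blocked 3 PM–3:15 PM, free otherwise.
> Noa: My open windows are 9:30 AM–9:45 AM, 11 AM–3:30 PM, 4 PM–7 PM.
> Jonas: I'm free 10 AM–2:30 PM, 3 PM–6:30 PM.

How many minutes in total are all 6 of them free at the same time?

Kavya free: 11:45-13:30, 16:00-17:45.
Priya free: 12:00-15:30, 16:15-19:00.
Ana free: 10:45-19:00.
Ines free: 09:00-15:00, 15:15-19:00 (invert busy blocks within the working day).
Noa free: 09:30-09:45, 11:00-15:30, 16:00-19:00.
Jonas free: 10:00-14:30, 15:00-18:30.
Kavya ∩ Priya: 12:00-13:30, 16:15-17:45.
Kavya ∩ Priya ∩ Ana: 12:00-13:30, 16:15-17:45.
Kavya ∩ Priya ∩ Ana ∩ Ines: 12:00-13:30, 16:15-17:45.
Kavya ∩ Priya ∩ Ana ∩ Ines ∩ Noa: 12:00-13:30, 16:15-17:45.
Kavya ∩ Priya ∩ Ana ∩ Ines ∩ Noa ∩ Jonas: 12:00-13:30, 16:15-17:45.
Summing the common windows: 90 + 90 = 180 minutes.

180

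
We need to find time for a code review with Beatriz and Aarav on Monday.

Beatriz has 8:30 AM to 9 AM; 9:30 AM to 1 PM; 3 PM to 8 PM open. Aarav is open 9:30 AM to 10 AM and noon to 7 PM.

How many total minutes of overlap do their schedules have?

Beatriz ∩ Aarav: 09:30-10:00, 12:00-13:00, 15:00-19:00.
Summing the common windows: 30 + 60 + 240 = 330 minutes.

330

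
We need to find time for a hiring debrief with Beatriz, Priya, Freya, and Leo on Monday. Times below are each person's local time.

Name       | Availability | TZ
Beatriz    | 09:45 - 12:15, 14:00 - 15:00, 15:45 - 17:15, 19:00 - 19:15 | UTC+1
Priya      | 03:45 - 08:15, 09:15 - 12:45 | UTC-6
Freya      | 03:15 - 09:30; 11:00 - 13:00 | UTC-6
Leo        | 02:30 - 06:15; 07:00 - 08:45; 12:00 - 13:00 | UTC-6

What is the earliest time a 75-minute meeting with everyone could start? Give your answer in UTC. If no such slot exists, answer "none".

09:45

Beatriz in UTC: 08:45-11:15, 13:00-14:00, 14:45-16:15, 18:00-18:15 (subtract 1h to convert from UTC+1).
Priya in UTC: 09:45-14:15, 15:15-18:45 (add 6h to convert from UTC-6).
Freya in UTC: 09:15-15:30, 17:00-19:00 (add 6h to convert from UTC-6).
Leo in UTC: 08:30-12:15, 13:00-14:45, 18:00-19:00 (add 6h to convert from UTC-6).
Beatriz ∩ Priya: 09:45-11:15, 13:00-14:00, 15:15-16:15, 18:00-18:15.
Beatriz ∩ Priya ∩ Freya: 09:45-11:15, 13:00-14:00, 15:15-15:30, 18:00-18:15.
Beatriz ∩ Priya ∩ Freya ∩ Leo: 09:45-11:15, 13:00-14:00, 18:00-18:15.
Those are the intersection windows.
The first common window of at least 75 minutes is 09:45-11:15, so the earliest start is 09:45.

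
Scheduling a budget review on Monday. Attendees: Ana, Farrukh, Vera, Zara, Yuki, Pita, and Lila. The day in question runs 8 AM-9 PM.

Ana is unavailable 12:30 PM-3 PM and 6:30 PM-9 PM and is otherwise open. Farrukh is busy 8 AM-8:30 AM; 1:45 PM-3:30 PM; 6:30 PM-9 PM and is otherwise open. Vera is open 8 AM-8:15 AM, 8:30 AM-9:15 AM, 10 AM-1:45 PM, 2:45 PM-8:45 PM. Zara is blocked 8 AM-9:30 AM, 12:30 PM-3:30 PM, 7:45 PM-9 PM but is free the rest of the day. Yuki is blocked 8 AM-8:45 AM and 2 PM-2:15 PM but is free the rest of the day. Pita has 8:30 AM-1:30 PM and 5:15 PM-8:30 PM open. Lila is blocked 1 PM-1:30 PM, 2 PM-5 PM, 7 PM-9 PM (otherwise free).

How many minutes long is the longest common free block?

Ana free: 08:00-12:30, 15:00-18:30 (invert busy blocks within the working day).
Farrukh free: 08:30-13:45, 15:30-18:30 (invert busy blocks within the working day).
Vera free: 08:00-08:15, 08:30-09:15, 10:00-13:45, 14:45-20:45.
Zara free: 09:30-12:30, 15:30-19:45 (invert busy blocks within the working day).
Yuki free: 08:45-14:00, 14:15-21:00 (invert busy blocks within the working day).
Pita free: 08:30-13:30, 17:15-20:30.
Lila free: 08:00-13:00, 13:30-14:00, 17:00-19:00 (invert busy blocks within the working day).
Ana ∩ Farrukh: 08:30-12:30, 15:30-18:30.
Ana ∩ Farrukh ∩ Vera: 08:30-09:15, 10:00-12:30, 15:30-18:30.
Ana ∩ Farrukh ∩ Vera ∩ Zara: 10:00-12:30, 15:30-18:30.
Ana ∩ Farrukh ∩ Vera ∩ Zara ∩ Yuki: 10:00-12:30, 15:30-18:30.
Ana ∩ Farrukh ∩ Vera ∩ Zara ∩ Yuki ∩ Pita: 10:00-12:30, 17:15-18:30.
Ana ∩ Farrukh ∩ Vera ∩ Zara ∩ Yuki ∩ Pita ∩ Lila: 10:00-12:30, 17:15-18:30.
The longest is 10:00-12:30 at 150 minutes.

150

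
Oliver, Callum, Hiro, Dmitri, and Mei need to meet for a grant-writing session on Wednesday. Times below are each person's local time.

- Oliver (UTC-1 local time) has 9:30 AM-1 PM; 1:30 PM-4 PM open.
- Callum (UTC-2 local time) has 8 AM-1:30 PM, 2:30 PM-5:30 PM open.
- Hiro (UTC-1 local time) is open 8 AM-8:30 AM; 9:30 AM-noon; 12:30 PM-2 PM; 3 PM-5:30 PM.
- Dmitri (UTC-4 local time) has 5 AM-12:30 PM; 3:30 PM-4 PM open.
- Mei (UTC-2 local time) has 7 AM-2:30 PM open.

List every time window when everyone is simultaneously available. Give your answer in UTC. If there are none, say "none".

Oliver in UTC: 10:30-14:00, 14:30-17:00 (add 1h to convert from UTC-1).
Callum in UTC: 10:00-15:30, 16:30-19:30 (add 2h to convert from UTC-2).
Hiro in UTC: 09:00-09:30, 10:30-13:00, 13:30-15:00, 16:00-18:30 (add 1h to convert from UTC-1).
Dmitri in UTC: 09:00-16:30, 19:30-20:00 (add 4h to convert from UTC-4).
Mei in UTC: 09:00-16:30 (add 2h to convert from UTC-2).
Oliver ∩ Callum: 10:30-14:00, 14:30-15:30, 16:30-17:00.
Oliver ∩ Callum ∩ Hiro: 10:30-13:00, 13:30-14:00, 14:30-15:00, 16:30-17:00.
Oliver ∩ Callum ∩ Hiro ∩ Dmitri: 10:30-13:00, 13:30-14:00, 14:30-15:00.
Oliver ∩ Callum ∩ Hiro ∩ Dmitri ∩ Mei: 10:30-13:00, 13:30-14:00, 14:30-15:00.

10:30-13:00, 13:30-14:00, 14:30-15:00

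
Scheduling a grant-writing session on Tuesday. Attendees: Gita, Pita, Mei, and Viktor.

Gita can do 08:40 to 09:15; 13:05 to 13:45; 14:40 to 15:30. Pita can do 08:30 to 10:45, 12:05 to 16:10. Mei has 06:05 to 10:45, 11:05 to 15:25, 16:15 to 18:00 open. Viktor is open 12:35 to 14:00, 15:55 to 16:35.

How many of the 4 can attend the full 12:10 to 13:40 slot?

Pita and Mei can make the full 12:10-13:40 slot — that's 2.

2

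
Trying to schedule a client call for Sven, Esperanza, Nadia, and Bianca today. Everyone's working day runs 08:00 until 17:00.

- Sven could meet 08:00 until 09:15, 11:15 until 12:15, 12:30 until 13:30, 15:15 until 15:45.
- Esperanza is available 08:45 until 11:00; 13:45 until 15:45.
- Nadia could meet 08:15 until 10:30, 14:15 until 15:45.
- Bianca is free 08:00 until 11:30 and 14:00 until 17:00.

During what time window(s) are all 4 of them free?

Sven ∩ Esperanza: 08:45-09:15, 15:15-15:45.
Sven ∩ Esperanza ∩ Nadia: 08:45-09:15, 15:15-15:45.
Sven ∩ Esperanza ∩ Nadia ∩ Bianca: 08:45-09:15, 15:15-15:45.

08:45-09:15, 15:15-15:45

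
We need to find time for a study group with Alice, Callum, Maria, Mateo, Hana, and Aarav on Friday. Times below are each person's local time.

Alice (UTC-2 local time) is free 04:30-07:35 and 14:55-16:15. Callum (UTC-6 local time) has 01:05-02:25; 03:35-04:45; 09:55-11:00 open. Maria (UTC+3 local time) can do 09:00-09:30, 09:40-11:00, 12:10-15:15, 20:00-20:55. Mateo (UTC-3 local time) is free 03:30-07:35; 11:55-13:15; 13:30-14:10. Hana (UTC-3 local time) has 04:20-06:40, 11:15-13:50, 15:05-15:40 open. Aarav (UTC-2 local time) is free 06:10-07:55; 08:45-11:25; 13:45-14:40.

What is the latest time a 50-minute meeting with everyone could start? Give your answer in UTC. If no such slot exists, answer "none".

none

Alice in UTC: 06:30-09:35, 16:55-18:15 (add 2h to convert from UTC-2).
Callum in UTC: 07:05-08:25, 09:35-10:45, 15:55-17:00 (add 6h to convert from UTC-6).
Maria in UTC: 06:00-06:30, 06:40-08:00, 09:10-12:15, 17:00-17:55 (subtract 3h to convert from UTC+3).
Mateo in UTC: 06:30-10:35, 14:55-16:15, 16:30-17:10 (add 3h to convert from UTC-3).
Hana in UTC: 07:20-09:40, 14:15-16:50, 18:05-18:40 (add 3h to convert from UTC-3).
Aarav in UTC: 08:10-09:55, 10:45-13:25, 15:45-16:40 (add 2h to convert from UTC-2).
Alice ∩ Callum: 07:05-08:25, 16:55-17:00.
Alice ∩ Callum ∩ Maria: 07:05-08:00.
Alice ∩ Callum ∩ Maria ∩ Mateo: 07:05-08:00.
Alice ∩ Callum ∩ Maria ∩ Mateo ∩ Hana: 07:20-08:00.
Alice ∩ Callum ∩ Maria ∩ Mateo ∩ Hana ∩ Aarav: ∅.
There is no time when everyone is free.
No common window is at least 50 minutes long.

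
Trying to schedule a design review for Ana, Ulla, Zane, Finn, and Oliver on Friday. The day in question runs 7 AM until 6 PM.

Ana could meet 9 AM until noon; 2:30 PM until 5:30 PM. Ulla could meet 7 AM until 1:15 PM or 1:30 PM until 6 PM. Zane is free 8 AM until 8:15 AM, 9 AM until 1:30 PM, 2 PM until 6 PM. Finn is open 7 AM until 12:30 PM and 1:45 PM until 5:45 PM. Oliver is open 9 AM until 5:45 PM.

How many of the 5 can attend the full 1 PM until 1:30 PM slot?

Zane and Oliver can make the full 13:00-13:30 slot — that's 2.

2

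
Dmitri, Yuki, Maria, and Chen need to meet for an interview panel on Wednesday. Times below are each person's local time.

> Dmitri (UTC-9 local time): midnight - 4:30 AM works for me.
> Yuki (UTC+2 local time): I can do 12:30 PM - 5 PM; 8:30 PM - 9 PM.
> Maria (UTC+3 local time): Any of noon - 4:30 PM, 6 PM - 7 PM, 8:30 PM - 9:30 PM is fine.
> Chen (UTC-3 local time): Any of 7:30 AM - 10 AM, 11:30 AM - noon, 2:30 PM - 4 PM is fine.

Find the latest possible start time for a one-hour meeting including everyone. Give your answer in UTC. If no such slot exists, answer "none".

Dmitri in UTC: 09:00-13:30 (add 9h to convert from UTC-9).
Yuki in UTC: 10:30-15:00, 18:30-19:00 (subtract 2h to convert from UTC+2).
Maria in UTC: 09:00-13:30, 15:00-16:00, 17:30-18:30 (subtract 3h to convert from UTC+3).
Chen in UTC: 10:30-13:00, 14:30-15:00, 17:30-19:00 (add 3h to convert from UTC-3).
Dmitri ∩ Yuki: 10:30-13:30.
Dmitri ∩ Yuki ∩ Maria: 10:30-13:30.
Dmitri ∩ Yuki ∩ Maria ∩ Chen: 10:30-13:00.
So the common availability across everyone is 10:30-13:00.
The last common window of at least 60 minutes is 10:30-13:00; a 60-minute meeting can start as late as 12:00 and still end by 13:00.

12:00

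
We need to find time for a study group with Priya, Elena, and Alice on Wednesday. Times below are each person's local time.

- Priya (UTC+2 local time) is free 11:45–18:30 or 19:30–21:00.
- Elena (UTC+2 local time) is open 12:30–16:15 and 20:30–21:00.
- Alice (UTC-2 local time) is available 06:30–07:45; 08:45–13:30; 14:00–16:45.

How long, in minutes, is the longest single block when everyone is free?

Priya in UTC: 09:45-16:30, 17:30-19:00 (subtract 2h to convert from UTC+2).
Elena in UTC: 10:30-14:15, 18:30-19:00 (subtract 2h to convert from UTC+2).
Alice in UTC: 08:30-09:45, 10:45-15:30, 16:00-18:45 (add 2h to convert from UTC-2).
Priya ∩ Elena: 10:30-14:15, 18:30-19:00.
Priya ∩ Elena ∩ Alice: 10:45-14:15, 18:30-18:45.
Those are the intersection windows.
The longest is 10:45-14:15 at 210 minutes.

210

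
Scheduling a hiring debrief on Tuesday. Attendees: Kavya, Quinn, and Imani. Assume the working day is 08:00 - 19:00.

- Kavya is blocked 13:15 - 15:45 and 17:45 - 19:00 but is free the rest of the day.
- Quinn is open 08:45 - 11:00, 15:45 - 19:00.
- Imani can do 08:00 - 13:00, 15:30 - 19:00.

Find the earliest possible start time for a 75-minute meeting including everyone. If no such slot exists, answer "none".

08:45

Kavya free: 08:00-13:15, 15:45-17:45 (invert busy blocks within the working day).
Quinn free: 08:45-11:00, 15:45-19:00.
Imani free: 08:00-13:00, 15:30-19:00.
Kavya ∩ Quinn: 08:45-11:00, 15:45-17:45.
Kavya ∩ Quinn ∩ Imani: 08:45-11:00, 15:45-17:45.
The first common window of at least 75 minutes is 08:45-11:00, so the earliest start is 08:45.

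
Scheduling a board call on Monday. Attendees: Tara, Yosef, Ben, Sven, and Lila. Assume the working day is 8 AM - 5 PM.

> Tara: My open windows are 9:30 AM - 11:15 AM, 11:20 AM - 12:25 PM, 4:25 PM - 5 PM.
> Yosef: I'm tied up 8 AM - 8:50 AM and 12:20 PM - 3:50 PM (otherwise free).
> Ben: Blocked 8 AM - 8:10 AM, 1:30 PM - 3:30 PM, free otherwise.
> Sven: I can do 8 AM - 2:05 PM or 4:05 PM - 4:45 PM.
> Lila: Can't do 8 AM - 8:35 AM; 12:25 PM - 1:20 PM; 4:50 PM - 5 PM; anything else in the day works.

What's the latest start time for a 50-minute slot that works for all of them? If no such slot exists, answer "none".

Tara free: 09:30-11:15, 11:20-12:25, 16:25-17:00.
Yosef free: 08:50-12:20, 15:50-17:00 (invert busy blocks within the working day).
Ben free: 08:10-13:30, 15:30-17:00 (invert busy blocks within the working day).
Sven free: 08:00-14:05, 16:05-16:45.
Lila free: 08:35-12:25, 13:20-16:50 (invert busy blocks within the working day).
Tara ∩ Yosef: 09:30-11:15, 11:20-12:20, 16:25-17:00.
Tara ∩ Yosef ∩ Ben: 09:30-11:15, 11:20-12:20, 16:25-17:00.
Tara ∩ Yosef ∩ Ben ∩ Sven: 09:30-11:15, 11:20-12:20, 16:25-16:45.
Tara ∩ Yosef ∩ Ben ∩ Sven ∩ Lila: 09:30-11:15, 11:20-12:20, 16:25-16:45.
So the common availability across everyone is 09:30-11:15, 11:20-12:20, 16:25-16:45.
The last common window of at least 50 minutes is 11:20-12:20; a 50-minute meeting can start as late as 11:30 and still end by 12:20.

11:30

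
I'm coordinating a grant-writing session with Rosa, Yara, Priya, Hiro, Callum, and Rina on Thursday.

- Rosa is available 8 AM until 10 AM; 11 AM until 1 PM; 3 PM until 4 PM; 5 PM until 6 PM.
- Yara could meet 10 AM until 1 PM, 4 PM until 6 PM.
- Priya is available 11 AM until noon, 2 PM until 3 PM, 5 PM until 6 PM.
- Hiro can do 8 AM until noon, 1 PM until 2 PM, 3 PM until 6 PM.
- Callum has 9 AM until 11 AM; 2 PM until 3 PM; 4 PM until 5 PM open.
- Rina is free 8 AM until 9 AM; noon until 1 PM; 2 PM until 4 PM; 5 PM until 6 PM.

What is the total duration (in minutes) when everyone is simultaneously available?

Rosa ∩ Yara: 11:00-13:00, 17:00-18:00.
Rosa ∩ Yara ∩ Priya: 11:00-12:00, 17:00-18:00.
Rosa ∩ Yara ∩ Priya ∩ Hiro: 11:00-12:00, 17:00-18:00.
Rosa ∩ Yara ∩ Priya ∩ Hiro ∩ Callum: ∅.
Rosa ∩ Yara ∩ Priya ∩ Hiro ∩ Callum ∩ Rina: ∅.
There is no time when everyone is free.
There is no common window, so the total is 0 minutes.

0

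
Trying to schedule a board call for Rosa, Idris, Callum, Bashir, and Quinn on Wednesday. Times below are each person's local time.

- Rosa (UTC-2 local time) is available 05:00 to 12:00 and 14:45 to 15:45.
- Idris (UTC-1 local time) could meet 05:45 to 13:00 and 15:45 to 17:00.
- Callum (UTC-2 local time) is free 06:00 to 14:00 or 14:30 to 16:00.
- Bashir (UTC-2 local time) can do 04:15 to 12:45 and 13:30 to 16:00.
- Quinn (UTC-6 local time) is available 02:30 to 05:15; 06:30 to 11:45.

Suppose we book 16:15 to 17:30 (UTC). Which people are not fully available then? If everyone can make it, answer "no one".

Callum, Idris, Rosa

Rosa in UTC: 07:00-14:00, 16:45-17:45 (add 2h to convert from UTC-2).
Idris in UTC: 06:45-14:00, 16:45-18:00 (add 1h to convert from UTC-1).
Callum in UTC: 08:00-16:00, 16:30-18:00 (add 2h to convert from UTC-2).
Bashir in UTC: 06:15-14:45, 15:30-18:00 (add 2h to convert from UTC-2).
Quinn in UTC: 08:30-11:15, 12:30-17:45 (add 6h to convert from UTC-6).
Rosa: not fully free for 16:15-17:30. Idris: not fully free for 16:15-17:30. Callum: not fully free for 16:15-17:30. Bashir: free for 16:15-17:30. Quinn: free for 16:15-17:30.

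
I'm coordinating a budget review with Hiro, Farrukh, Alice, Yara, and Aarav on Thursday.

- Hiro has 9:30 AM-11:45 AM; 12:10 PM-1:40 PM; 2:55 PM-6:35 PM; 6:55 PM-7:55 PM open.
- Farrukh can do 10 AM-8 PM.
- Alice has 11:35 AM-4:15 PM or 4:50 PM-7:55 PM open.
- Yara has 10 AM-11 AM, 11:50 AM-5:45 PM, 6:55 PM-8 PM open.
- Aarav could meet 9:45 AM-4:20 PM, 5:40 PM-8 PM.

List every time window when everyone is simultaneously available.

12:10-13:40, 14:55-16:15, 17:40-17:45, 18:55-19:55

Hiro ∩ Farrukh: 10:00-11:45, 12:10-13:40, 14:55-18:35, 18:55-19:55.
Hiro ∩ Farrukh ∩ Alice: 11:35-11:45, 12:10-13:40, 14:55-16:15, 16:50-18:35, 18:55-19:55.
Hiro ∩ Farrukh ∩ Alice ∩ Yara: 12:10-13:40, 14:55-16:15, 16:50-17:45, 18:55-19:55.
Hiro ∩ Farrukh ∩ Alice ∩ Yara ∩ Aarav: 12:10-13:40, 14:55-16:15, 17:40-17:45, 18:55-19:55.
So the common availability across everyone is 12:10-13:40, 14:55-16:15, 17:40-17:45, 18:55-19:55.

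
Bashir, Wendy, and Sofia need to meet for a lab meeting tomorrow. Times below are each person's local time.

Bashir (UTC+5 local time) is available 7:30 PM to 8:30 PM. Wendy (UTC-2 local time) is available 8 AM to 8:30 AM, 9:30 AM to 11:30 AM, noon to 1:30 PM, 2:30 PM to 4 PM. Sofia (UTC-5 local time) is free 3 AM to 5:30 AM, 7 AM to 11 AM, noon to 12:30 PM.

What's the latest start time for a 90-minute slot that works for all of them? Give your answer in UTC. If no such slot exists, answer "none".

Bashir in UTC: 14:30-15:30 (subtract 5h to convert from UTC+5).
Wendy in UTC: 10:00-10:30, 11:30-13:30, 14:00-15:30, 16:30-18:00 (add 2h to convert from UTC-2).
Sofia in UTC: 08:00-10:30, 12:00-16:00, 17:00-17:30 (add 5h to convert from UTC-5).
Bashir ∩ Wendy: 14:30-15:30.
Bashir ∩ Wendy ∩ Sofia: 14:30-15:30.
Those are the intersection windows.
No common window is at least 90 minutes long.

none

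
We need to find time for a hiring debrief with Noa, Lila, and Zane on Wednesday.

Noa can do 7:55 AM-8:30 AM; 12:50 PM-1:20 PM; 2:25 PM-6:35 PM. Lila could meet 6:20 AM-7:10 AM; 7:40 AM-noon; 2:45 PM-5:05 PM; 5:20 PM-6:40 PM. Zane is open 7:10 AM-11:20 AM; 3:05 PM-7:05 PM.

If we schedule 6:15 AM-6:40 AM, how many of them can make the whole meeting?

0

nobody can make the full 06:15-06:40 slot — that's 0.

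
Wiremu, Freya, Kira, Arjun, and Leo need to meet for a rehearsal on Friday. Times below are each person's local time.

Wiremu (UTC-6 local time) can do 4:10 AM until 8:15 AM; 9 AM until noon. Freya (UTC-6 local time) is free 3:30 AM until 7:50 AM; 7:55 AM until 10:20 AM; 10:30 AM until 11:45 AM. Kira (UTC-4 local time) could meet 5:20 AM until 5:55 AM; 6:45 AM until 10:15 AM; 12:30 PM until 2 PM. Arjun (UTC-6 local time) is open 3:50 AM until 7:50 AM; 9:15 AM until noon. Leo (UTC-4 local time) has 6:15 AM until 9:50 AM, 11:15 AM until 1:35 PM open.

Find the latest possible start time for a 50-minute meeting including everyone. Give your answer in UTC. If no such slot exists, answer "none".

16:45

Wiremu in UTC: 10:10-14:15, 15:00-18:00 (add 6h to convert from UTC-6).
Freya in UTC: 09:30-13:50, 13:55-16:20, 16:30-17:45 (add 6h to convert from UTC-6).
Kira in UTC: 09:20-09:55, 10:45-14:15, 16:30-18:00 (add 4h to convert from UTC-4).
Arjun in UTC: 09:50-13:50, 15:15-18:00 (add 6h to convert from UTC-6).
Leo in UTC: 10:15-13:50, 15:15-17:35 (add 4h to convert from UTC-4).
Wiremu ∩ Freya: 10:10-13:50, 13:55-14:15, 15:00-16:20, 16:30-17:45.
Wiremu ∩ Freya ∩ Kira: 10:45-13:50, 13:55-14:15, 16:30-17:45.
Wiremu ∩ Freya ∩ Kira ∩ Arjun: 10:45-13:50, 16:30-17:45.
Wiremu ∩ Freya ∩ Kira ∩ Arjun ∩ Leo: 10:45-13:50, 16:30-17:35.
The last common window of at least 50 minutes is 16:30-17:35; a 50-minute meeting can start as late as 16:45 and still end by 17:35.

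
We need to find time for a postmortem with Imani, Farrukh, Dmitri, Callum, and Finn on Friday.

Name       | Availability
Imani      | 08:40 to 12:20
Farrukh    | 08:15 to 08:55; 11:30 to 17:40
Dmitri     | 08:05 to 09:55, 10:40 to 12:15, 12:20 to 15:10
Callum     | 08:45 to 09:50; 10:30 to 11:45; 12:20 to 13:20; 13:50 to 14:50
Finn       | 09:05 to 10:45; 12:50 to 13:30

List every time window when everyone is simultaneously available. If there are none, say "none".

Imani ∩ Farrukh: 08:40-08:55, 11:30-12:20.
Imani ∩ Farrukh ∩ Dmitri: 08:40-08:55, 11:30-12:15.
Imani ∩ Farrukh ∩ Dmitri ∩ Callum: 08:45-08:55, 11:30-11:45.
Imani ∩ Farrukh ∩ Dmitri ∩ Callum ∩ Finn: ∅.
There is no time when everyone is free.

none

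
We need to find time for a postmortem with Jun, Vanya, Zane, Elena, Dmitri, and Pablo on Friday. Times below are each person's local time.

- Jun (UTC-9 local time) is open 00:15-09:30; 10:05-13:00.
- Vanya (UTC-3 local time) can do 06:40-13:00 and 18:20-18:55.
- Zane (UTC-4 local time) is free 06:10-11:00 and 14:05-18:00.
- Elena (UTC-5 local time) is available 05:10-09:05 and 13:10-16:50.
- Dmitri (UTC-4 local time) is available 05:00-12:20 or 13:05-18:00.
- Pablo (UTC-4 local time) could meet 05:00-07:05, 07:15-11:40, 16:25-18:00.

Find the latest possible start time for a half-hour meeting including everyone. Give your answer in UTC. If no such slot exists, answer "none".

Jun in UTC: 09:15-18:30, 19:05-22:00 (add 9h to convert from UTC-9).
Vanya in UTC: 09:40-16:00, 21:20-21:55 (add 3h to convert from UTC-3).
Zane in UTC: 10:10-15:00, 18:05-22:00 (add 4h to convert from UTC-4).
Elena in UTC: 10:10-14:05, 18:10-21:50 (add 5h to convert from UTC-5).
Dmitri in UTC: 09:00-16:20, 17:05-22:00 (add 4h to convert from UTC-4).
Pablo in UTC: 09:00-11:05, 11:15-15:40, 20:25-22:00 (add 4h to convert from UTC-4).
Jun ∩ Vanya: 09:40-16:00, 21:20-21:55.
Jun ∩ Vanya ∩ Zane: 10:10-15:00, 21:20-21:55.
Jun ∩ Vanya ∩ Zane ∩ Elena: 10:10-14:05, 21:20-21:50.
Jun ∩ Vanya ∩ Zane ∩ Elena ∩ Dmitri: 10:10-14:05, 21:20-21:50.
Jun ∩ Vanya ∩ Zane ∩ Elena ∩ Dmitri ∩ Pablo: 10:10-11:05, 11:15-14:05, 21:20-21:50.
The last common window of at least 30 minutes is 21:20-21:50; a 30-minute meeting can start as late as 21:20 and still end by 21:50.

21:20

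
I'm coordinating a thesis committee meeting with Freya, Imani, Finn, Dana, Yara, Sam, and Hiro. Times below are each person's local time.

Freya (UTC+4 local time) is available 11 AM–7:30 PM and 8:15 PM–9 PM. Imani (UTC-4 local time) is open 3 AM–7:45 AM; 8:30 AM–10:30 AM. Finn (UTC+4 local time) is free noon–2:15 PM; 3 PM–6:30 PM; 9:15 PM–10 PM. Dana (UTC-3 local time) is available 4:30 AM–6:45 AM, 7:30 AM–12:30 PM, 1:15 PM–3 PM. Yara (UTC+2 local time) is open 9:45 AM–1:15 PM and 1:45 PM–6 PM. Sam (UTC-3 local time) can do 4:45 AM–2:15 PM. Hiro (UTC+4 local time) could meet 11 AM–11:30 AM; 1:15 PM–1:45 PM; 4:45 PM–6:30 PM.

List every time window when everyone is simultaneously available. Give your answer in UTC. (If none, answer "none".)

Freya in UTC: 07:00-15:30, 16:15-17:00 (subtract 4h to convert from UTC+4).
Imani in UTC: 07:00-11:45, 12:30-14:30 (add 4h to convert from UTC-4).
Finn in UTC: 08:00-10:15, 11:00-14:30, 17:15-18:00 (subtract 4h to convert from UTC+4).
Dana in UTC: 07:30-09:45, 10:30-15:30, 16:15-18:00 (add 3h to convert from UTC-3).
Yara in UTC: 07:45-11:15, 11:45-16:00 (subtract 2h to convert from UTC+2).
Sam in UTC: 07:45-17:15 (add 3h to convert from UTC-3).
Hiro in UTC: 07:00-07:30, 09:15-09:45, 12:45-14:30 (subtract 4h to convert from UTC+4).
Freya ∩ Imani: 07:00-11:45, 12:30-14:30.
Freya ∩ Imani ∩ Finn: 08:00-10:15, 11:00-11:45, 12:30-14:30.
Freya ∩ Imani ∩ Finn ∩ Dana: 08:00-09:45, 11:00-11:45, 12:30-14:30.
Freya ∩ Imani ∩ Finn ∩ Dana ∩ Yara: 08:00-09:45, 11:00-11:15, 12:30-14:30.
Freya ∩ Imani ∩ Finn ∩ Dana ∩ Yara ∩ Sam: 08:00-09:45, 11:00-11:15, 12:30-14:30.
Freya ∩ Imani ∩ Finn ∩ Dana ∩ Yara ∩ Sam ∩ Hiro: 09:15-09:45, 12:45-14:30.
Those are the intersection windows.

09:15-09:45, 12:45-14:30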